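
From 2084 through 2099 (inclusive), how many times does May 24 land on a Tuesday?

Day of week of May 24 in each year:
2084: Wed, 2085: Thu, 2086: Fri, 2087: Sat, 2088: Mon, 2089: Tue ✓, 2090: Wed, 2091: Thu, 2092: Sat, 2093: Sun, 2094: Mon, 2095: Tue ✓, 2096: Thu, 2097: Fri, 2098: Sat, 2099: Sun
Tuesdays: 2089, 2095.

2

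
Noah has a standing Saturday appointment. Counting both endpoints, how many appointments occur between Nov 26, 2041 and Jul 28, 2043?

Nov 26, 2041 is a Tuesday.
The range spans 610 days (inclusive of both endpoints).
610 = 7 × 87 + 1, so there are 87 full weeks plus 1 extra day.
Each full week contributes one Saturday: 87 so far.
The 1 extra day is Tue — none qualify.
Total: 87 + 0 = 87.

87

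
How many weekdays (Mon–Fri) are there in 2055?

261 weekdays

Jan 1, 2055 is a Friday.
From Jan 1, 2055 to Dec 31, 2055 is 365 days inclusive.
365 = 7 × 52 + 1, so there are 52 full weeks plus 1 extra day.
Each full week contributes 5 weekdays (Mon–Fri): 52 × 5 = 260.
The 1 extra day is Friday — 1 of them qualifies.
Total: 260 + 1 = 261.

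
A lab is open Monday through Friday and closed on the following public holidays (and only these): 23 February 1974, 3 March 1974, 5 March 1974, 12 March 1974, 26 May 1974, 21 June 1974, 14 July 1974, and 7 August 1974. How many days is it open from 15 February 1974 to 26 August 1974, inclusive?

133

15 February 1974 is a Friday.
That's 193 days from start to end, counting both.
193 = 7 × 27 + 4, so there are 27 full weeks plus 4 extra days.
Each full week contributes 5 weekdays (Mon–Fri): 27 × 5 = 135.
The 4 extra days are Fri, Sat, Sun, Mon — 2 of them qualify.
Total: 135 + 2 = 137.
Holidays: 23 February 1974 (Sat); 3 March 1974 (Sun); 5 March 1974 (Tue); 12 March 1974 (Tue); 26 May 1974 (Sun); 21 June 1974 (Fri); 14 July 1974 (Sun); 7 August 1974 (Wed).
4 of the 8 holidays fall on weekdays; the rest are weekends and were already excluded.
Business days: 137 − 4 = 133.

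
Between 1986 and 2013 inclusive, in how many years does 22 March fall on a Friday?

4

Day of week of March 22 in each year:
1986: Sat, 1987: Sun, 1988: Tue, 1989: Wed, 1990: Thu, 1991: Fri ✓, 1992: Sun, 1993: Mon, 1994: Tue, 1995: Wed, 1996: Fri ✓, 1997: Sat, 1998: Sun, 1999: Mon, 2000: Wed, 2001: Thu, 2002: Fri ✓, 2003: Sat, 2004: Mon, 2005: Tue, 2006: Wed, 2007: Thu, 2008: Sat, 2009: Sun, 2010: Mon, 2011: Tue, 2012: Thu, 2013: Fri ✓
Fridays: 1991, 1996, 2002, 2013.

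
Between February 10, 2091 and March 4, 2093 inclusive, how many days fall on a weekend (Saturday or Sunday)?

216

February 10, 2091 is a Saturday.
From February 10, 2091 to March 4, 2093 is 754 days inclusive.
754 = 7 × 107 + 5, so there are 107 full weeks plus 5 extra days.
Each full week contributes 2 weekend days (Sat, Sun): 107 × 2 = 214.
The 5 extra days are Saturday, Sunday, Monday, Tuesday, Wednesday — 2 of them qualify.
Total: 214 + 2 = 216.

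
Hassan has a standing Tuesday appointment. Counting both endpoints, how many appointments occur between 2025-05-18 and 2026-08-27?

67

2025-05-18 is a Sunday.
That's 467 days from start to end, counting both.
467 = 7 × 66 + 5, so there are 66 full weeks plus 5 extra days.
Each full week contributes one Tuesday: 66 so far.
The 5 extra days are Sun, Mon, Tue, Wed, Thu — 1 of them qualifies.
Total: 66 + 1 = 67.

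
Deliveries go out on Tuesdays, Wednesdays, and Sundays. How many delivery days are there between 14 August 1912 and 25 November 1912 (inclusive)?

14 August 1912 is a Wednesday.
From 14 August 1912 to 25 November 1912 is 104 days inclusive.
104 = 7 × 14 + 6, so there are 14 full weeks plus 6 extra days.
Each full week contributes 3 days from the set (Tue, Wed, Sun): 14 × 3 = 42.
The 6 extra days are Wednesday, Thursday, Friday, Saturday, Sunday, Monday — 2 of them qualify.
Total: 42 + 2 = 44.

44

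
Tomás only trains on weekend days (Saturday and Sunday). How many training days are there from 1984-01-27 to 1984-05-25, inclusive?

34

1984-01-27 is a Friday.
The range spans 120 days (inclusive of both endpoints).
120 = 7 × 17 + 1, so there are 17 full weeks plus 1 extra day.
Each full week contributes 2 weekend days (Sat, Sun): 17 × 2 = 34.
The 1 extra day is Friday — none qualify.
Total: 34 + 0 = 34.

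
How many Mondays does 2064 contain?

January 1, 2064 is a Tuesday.
The range spans 366 days (inclusive of both endpoints).
366 = 7 × 52 + 2, so there are 52 full weeks plus 2 extra days.
Each full week contributes one Monday: 52 so far.
The 2 extra days are Tue, Wed — none qualify.
Total: 52 + 0 = 52.

52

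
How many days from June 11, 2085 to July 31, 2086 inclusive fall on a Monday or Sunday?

June 11, 2085 is a Monday.
The range spans 416 days (inclusive of both endpoints).
416 = 7 × 59 + 3, so there are 59 full weeks plus 3 extra days.
Each full week contributes 2 days from the set (Mon, Sun): 59 × 2 = 118.
The 3 extra days are Monday, Tuesday, Wednesday — 1 of them qualifies.
Total: 118 + 1 = 119.

119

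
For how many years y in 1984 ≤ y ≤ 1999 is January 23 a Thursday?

Day of week of January 23 in each year:
1984: Mon, 1985: Wed, 1986: Thu ✓, 1987: Fri, 1988: Sat, 1989: Mon, 1990: Tue, 1991: Wed, 1992: Thu ✓, 1993: Sat, 1994: Sun, 1995: Mon, 1996: Tue, 1997: Thu ✓, 1998: Fri, 1999: Sat
Thursdays: 1986, 1992, 1997.

3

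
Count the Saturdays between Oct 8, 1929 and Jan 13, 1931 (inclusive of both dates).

Oct 8, 1929 is a Tuesday.
From Oct 8, 1929 to Jan 13, 1931 is 463 days inclusive.
463 = 7 × 66 + 1, so there are 66 full weeks plus 1 extra day.
Each full week contributes one Saturday: 66 so far.
The 1 extra day is Tuesday — none qualify.
Total: 66 + 0 = 66.

66 Saturdays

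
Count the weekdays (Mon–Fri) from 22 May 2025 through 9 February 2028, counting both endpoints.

22 May 2025 is a Thursday.
That's 994 days from start to end, counting both.
994 = 7 × 142, so the span is exactly 142 full weeks.
Each full week contributes 5 weekdays (Mon–Fri): 142 × 5 = 710.

710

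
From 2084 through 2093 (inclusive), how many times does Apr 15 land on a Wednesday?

1

Day of week of April 15 in each year:
2084: Sat, 2085: Sun, 2086: Mon, 2087: Tue, 2088: Thu, 2089: Fri, 2090: Sat, 2091: Sun, 2092: Tue, 2093: Wed ✓
Wednesdays: 2093.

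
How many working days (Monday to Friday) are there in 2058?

261

1 January 2058 is a Tuesday.
That's 365 days from start to end, counting both.
365 = 7 × 52 + 1, so there are 52 full weeks plus 1 extra day.
Each full week contributes 5 weekdays (Mon–Fri): 52 × 5 = 260.
The 1 extra day is Tuesday — 1 of them qualifies.
Total: 260 + 1 = 261.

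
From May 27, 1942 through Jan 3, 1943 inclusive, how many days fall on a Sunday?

May 27, 1942 is a Wednesday.
The range spans 222 days (inclusive of both endpoints).
222 = 7 × 31 + 5, so there are 31 full weeks plus 5 extra days.
Each full week contributes one Sunday: 31 so far.
The 5 extra days are Wednesday, Thursday, Friday, Saturday, Sunday — 1 of them qualifies.
Total: 31 + 1 = 32.

32 Sundays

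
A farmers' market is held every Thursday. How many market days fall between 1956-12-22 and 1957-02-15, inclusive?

1956-12-22 is a Saturday.
From 1956-12-22 to 1957-02-15 is 56 days inclusive.
56 = 7 × 8, so the span is exactly 8 full weeks.
Each full week contributes one Thursday: 8 so far.

8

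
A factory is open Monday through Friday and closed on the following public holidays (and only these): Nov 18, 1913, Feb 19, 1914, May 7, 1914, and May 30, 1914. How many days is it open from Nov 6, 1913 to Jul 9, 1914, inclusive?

173 business days

Nov 6, 1913 is a Thursday.
From Nov 6, 1913 to Jul 9, 1914 is 246 days inclusive.
246 = 7 × 35 + 1, so there are 35 full weeks plus 1 extra day.
Each full week contributes 5 weekdays (Mon–Fri): 35 × 5 = 175.
The 1 extra day is Thursday — 1 of them qualifies.
Total: 175 + 1 = 176.
Holidays: Nov 18, 1913 (Tue); Feb 19, 1914 (Thu); May 7, 1914 (Thu); May 30, 1914 (Sat).
3 of the 4 holidays fall on weekdays; the rest are weekends and were already excluded.
Business days: 176 − 3 = 173.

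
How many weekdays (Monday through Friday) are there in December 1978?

December 1, 1978 is a Friday.
That's 31 days from start to end, counting both.
31 = 7 × 4 + 3, so there are 4 full weeks plus 3 extra days.
Each full week contributes 5 weekdays (Mon–Fri): 4 × 5 = 20.
The 3 extra days are Friday, Saturday, Sunday — 1 of them qualifies.
Total: 20 + 1 = 21.

21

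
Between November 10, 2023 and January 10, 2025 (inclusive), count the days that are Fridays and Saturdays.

November 10, 2023 is a Friday.
The range spans 428 days (inclusive of both endpoints).
428 = 7 × 61 + 1, so there are 61 full weeks plus 1 extra day.
Each full week contributes 2 days from the set (Fri, Sat): 61 × 2 = 122.
The 1 extra day is Friday — 1 of them qualifies.
Total: 122 + 1 = 123.

123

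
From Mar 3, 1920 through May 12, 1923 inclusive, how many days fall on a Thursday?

Mar 3, 1920 is a Wednesday.
The range spans 1166 days (inclusive of both endpoints).
1166 = 7 × 166 + 4, so there are 166 full weeks plus 4 extra days.
Each full week contributes one Thursday: 166 so far.
The 4 extra days are Wed, Thu, Fri, Sat — 1 of them qualifies.
Total: 166 + 1 = 167.

167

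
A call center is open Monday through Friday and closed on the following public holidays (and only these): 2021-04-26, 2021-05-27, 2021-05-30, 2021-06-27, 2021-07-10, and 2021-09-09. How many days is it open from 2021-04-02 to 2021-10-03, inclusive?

128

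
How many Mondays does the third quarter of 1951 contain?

1951-07-01 is a Sunday.
That's 92 days from start to end, counting both.
92 = 7 × 13 + 1, so there are 13 full weeks plus 1 extra day.
Each full week contributes one Monday: 13 so far.
The 1 extra day is Sunday — none qualify.
Total: 13 + 0 = 13.

13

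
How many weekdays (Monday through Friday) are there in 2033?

January 1, 2033 is a Saturday.
The range spans 365 days (inclusive of both endpoints).
365 = 7 × 52 + 1, so there are 52 full weeks plus 1 extra day.
Each full week contributes 5 weekdays (Mon–Fri): 52 × 5 = 260.
The 1 extra day is Sat — none qualify.
Total: 260 + 0 = 260.

260 weekdays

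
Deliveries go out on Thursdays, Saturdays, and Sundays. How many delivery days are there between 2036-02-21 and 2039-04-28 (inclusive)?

2036-02-21 is a Thursday.
From 2036-02-21 to 2039-04-28 is 1163 days inclusive.
1163 = 7 × 166 + 1, so there are 166 full weeks plus 1 extra day.
Each full week contributes 3 days from the set (Thu, Sat, Sun): 166 × 3 = 498.
The 1 extra day is Thu — 1 of them qualifies.
Total: 498 + 1 = 499.

499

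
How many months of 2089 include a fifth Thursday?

4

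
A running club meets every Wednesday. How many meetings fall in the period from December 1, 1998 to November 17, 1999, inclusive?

51

December 1, 1998 is a Tuesday.
That's 352 days from start to end, counting both.
352 = 7 × 50 + 2, so there are 50 full weeks plus 2 extra days.
Each full week contributes one Wednesday: 50 so far.
The 2 extra days are Tuesday, Wednesday — 1 of them qualifies.
Total: 50 + 1 = 51.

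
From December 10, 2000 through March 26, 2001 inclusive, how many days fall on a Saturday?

December 10, 2000 is a Sunday.
That's 107 days from start to end, counting both.
107 = 7 × 15 + 2, so there are 15 full weeks plus 2 extra days.
Each full week contributes one Saturday: 15 so far.
The 2 extra days are Sun, Mon — none qualify.
Total: 15 + 0 = 15.

15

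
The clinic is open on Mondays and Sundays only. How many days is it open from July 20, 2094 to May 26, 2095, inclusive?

July 20, 2094 is a Tuesday.
The range spans 311 days (inclusive of both endpoints).
311 = 7 × 44 + 3, so there are 44 full weeks plus 3 extra days.
Each full week contributes 2 days from the set (Mon, Sun): 44 × 2 = 88.
The 3 extra days are Tuesday, Wednesday, Thursday — none qualify.
Total: 88 + 0 = 88.

88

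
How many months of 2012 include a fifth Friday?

A month has five Fridays exactly when Friday falls within its first (length − 28) days.
Jan: 31 days, starts Sun → 5 of Sun, Mon, Tue
Feb: 29 days, starts Wed → 5 of Wed
Mar: 31 days, starts Thu → 5 of Thu, Fri, Sat ✓
Apr: 30 days, starts Sun → 5 of Sun, Mon
May: 31 days, starts Tue → 5 of Tue, Wed, Thu
Jun: 30 days, starts Fri → 5 of Fri, Sat ✓
Jul: 31 days, starts Sun → 5 of Sun, Mon, Tue
Aug: 31 days, starts Wed → 5 of Wed, Thu, Fri ✓
Sep: 30 days, starts Sat → 5 of Sat, Sun
Oct: 31 days, starts Mon → 5 of Mon, Tue, Wed
Nov: 30 days, starts Thu → 5 of Thu, Fri ✓
Dec: 31 days, starts Sat → 5 of Sat, Sun, Mon
Months with five Fridays: Mar, Jun, Aug, Nov.

4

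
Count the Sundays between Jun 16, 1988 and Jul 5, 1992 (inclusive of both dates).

Jun 16, 1988 is a Thursday.
That's 1481 days from start to end, counting both.
1481 = 7 × 211 + 4, so there are 211 full weeks plus 4 extra days.
Each full week contributes one Sunday: 211 so far.
The 4 extra days are Thu, Fri, Sat, Sun — 1 of them qualifies.
Total: 211 + 1 = 212.

212 Sundays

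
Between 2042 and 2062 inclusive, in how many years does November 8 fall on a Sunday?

Day of week of November 8 in each year:
2042: Sat, 2043: Sun ✓, 2044: Tue, 2045: Wed, 2046: Thu, 2047: Fri, 2048: Sun ✓, 2049: Mon, 2050: Tue, 2051: Wed, 2052: Fri, 2053: Sat, 2054: Sun ✓, 2055: Mon, 2056: Wed, 2057: Thu, 2058: Fri, 2059: Sat, 2060: Mon, 2061: Tue, 2062: Wed
Sundays: 2043, 2048, 2054.

3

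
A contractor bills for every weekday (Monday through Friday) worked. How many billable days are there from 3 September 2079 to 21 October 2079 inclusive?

3 September 2079 is a Sunday.
That's 49 days from start to end, counting both.
49 = 7 × 7, so the span is exactly 7 full weeks.
Each full week contributes 5 weekdays (Mon–Fri): 7 × 5 = 35.

35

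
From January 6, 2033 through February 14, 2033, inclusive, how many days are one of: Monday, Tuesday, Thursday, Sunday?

23

January 6, 2033 is a Thursday.
The range spans 40 days (inclusive of both endpoints).
40 = 7 × 5 + 5, so there are 5 full weeks plus 5 extra days.
Each full week contributes 4 days from the set (Mon, Tue, Thu, Sun): 5 × 4 = 20.
The 5 extra days are Thursday, Friday, Saturday, Sunday, Monday — 3 of them qualify.
Total: 20 + 3 = 23.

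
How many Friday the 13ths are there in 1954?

The 13th falls on a Friday when the month's 13th has weekday Fri.
Jan 13 is Wed; Feb 13 is Sat; Mar 13 is Sat; Apr 13 is Tue; May 13 is Thu; Jun 13 is Sun; Jul 13 is Tue; Aug 13 is Fri ✓; Sep 13 is Mon; Oct 13 is Wed; Nov 13 is Sat; Dec 13 is Mon.
Friday the 13ths: Aug.

1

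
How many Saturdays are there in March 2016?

March 1, 2016 is a Tuesday.
That's 31 days from start to end, counting both.
31 = 7 × 4 + 3, so there are 4 full weeks plus 3 extra days.
Each full week contributes one Saturday: 4 so far.
The 3 extra days are Tuesday, Wednesday, Thursday — none qualify.
Total: 4 + 0 = 4.

4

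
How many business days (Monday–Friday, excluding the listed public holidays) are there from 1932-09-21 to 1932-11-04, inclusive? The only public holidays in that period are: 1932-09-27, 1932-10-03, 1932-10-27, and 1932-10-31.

1932-09-21 is a Wednesday.
That's 45 days from start to end, counting both.
45 = 7 × 6 + 3, so there are 6 full weeks plus 3 extra days.
Each full week contributes 5 weekdays (Mon–Fri): 6 × 5 = 30.
The 3 extra days are Wednesday, Thursday, Friday — 3 of them qualify.
Total: 30 + 3 = 33.
Holidays: 1932-09-27 (Tue); 1932-10-03 (Mon); 1932-10-27 (Thu); 1932-10-31 (Mon).
All 4 holidays fall on weekdays, so subtract 4.
Business days: 33 − 4 = 29.

29 business days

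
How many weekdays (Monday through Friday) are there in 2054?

Jan 1, 2054 is a Thursday.
The range spans 365 days (inclusive of both endpoints).
365 = 7 × 52 + 1, so there are 52 full weeks plus 1 extra day.
Each full week contributes 5 weekdays (Mon–Fri): 52 × 5 = 260.
The 1 extra day is Thursday — 1 of them qualifies.
Total: 260 + 1 = 261.

261 weekdays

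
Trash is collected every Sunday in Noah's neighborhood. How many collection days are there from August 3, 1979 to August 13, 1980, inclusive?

54

August 3, 1979 is a Friday.
The range spans 377 days (inclusive of both endpoints).
377 = 7 × 53 + 6, so there are 53 full weeks plus 6 extra days.
Each full week contributes one Sunday: 53 so far.
The 6 extra days are Friday, Saturday, Sunday, Monday, Tuesday, Wednesday — 1 of them qualifies.
Total: 53 + 1 = 54.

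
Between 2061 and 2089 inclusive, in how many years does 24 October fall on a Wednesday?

Day of week of October 24 in each year:
2061: Mon, 2062: Tue, 2063: Wed ✓, 2064: Fri, 2065: Sat, 2066: Sun, 2067: Mon, 2068: Wed ✓, 2069: Thu, 2070: Fri, 2071: Sat, 2072: Mon, 2073: Tue, 2074: Wed ✓, 2075: Thu, 2076: Sat, 2077: Sun, 2078: Mon, 2079: Tue, 2080: Thu, 2081: Fri, 2082: Sat, 2083: Sun, 2084: Tue, 2085: Wed ✓, 2086: Thu, 2087: Fri, 2088: Sun, 2089: Mon
Wednesdays: 2063, 2068, 2074, 2085.

4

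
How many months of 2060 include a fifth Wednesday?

A month has five Wednesdays exactly when Wednesday falls within its first (length − 28) days.
Jan: 31 days, starts Thu → 5 of Thu, Fri, Sat
Feb: 29 days, starts Sun → 5 of Sun
Mar: 31 days, starts Mon → 5 of Mon, Tue, Wed ✓
Apr: 30 days, starts Thu → 5 of Thu, Fri
May: 31 days, starts Sat → 5 of Sat, Sun, Mon
Jun: 30 days, starts Tue → 5 of Tue, Wed ✓
Jul: 31 days, starts Thu → 5 of Thu, Fri, Sat
Aug: 31 days, starts Sun → 5 of Sun, Mon, Tue
Sep: 30 days, starts Wed → 5 of Wed, Thu ✓
Oct: 31 days, starts Fri → 5 of Fri, Sat, Sun
Nov: 30 days, starts Mon → 5 of Mon, Tue
Dec: 31 days, starts Wed → 5 of Wed, Thu, Fri ✓
Months with five Wednesdays: Mar, Jun, Sep, Dec.

4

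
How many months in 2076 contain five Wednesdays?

A month has five Wednesdays exactly when Wednesday falls within its first (length − 28) days.
Jan: 31 days, starts Wed → 5 of Wed, Thu, Fri ✓
Feb: 29 days, starts Sat → 5 of Sat
Mar: 31 days, starts Sun → 5 of Sun, Mon, Tue
Apr: 30 days, starts Wed → 5 of Wed, Thu ✓
May: 31 days, starts Fri → 5 of Fri, Sat, Sun
Jun: 30 days, starts Mon → 5 of Mon, Tue
Jul: 31 days, starts Wed → 5 of Wed, Thu, Fri ✓
Aug: 31 days, starts Sat → 5 of Sat, Sun, Mon
Sep: 30 days, starts Tue → 5 of Tue, Wed ✓
Oct: 31 days, starts Thu → 5 of Thu, Fri, Sat
Nov: 30 days, starts Sun → 5 of Sun, Mon
Dec: 31 days, starts Tue → 5 of Tue, Wed, Thu ✓
Months with five Wednesdays: Jan, Apr, Jul, Sep, Dec.

5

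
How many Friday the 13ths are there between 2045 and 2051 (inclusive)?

Friday-the-13ths by year:
2045: Jan, Oct
2046: Apr, Jul
2047: Sep, Dec
2048: Mar, Nov
2049: Aug
2050: May
2051: Jan, Oct

12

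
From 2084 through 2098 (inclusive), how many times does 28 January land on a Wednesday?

Day of week of January 28 in each year:
2084: Fri, 2085: Sun, 2086: Mon, 2087: Tue, 2088: Wed ✓, 2089: Fri, 2090: Sat, 2091: Sun, 2092: Mon, 2093: Wed ✓, 2094: Thu, 2095: Fri, 2096: Sat, 2097: Mon, 2098: Tue
Wednesdays: 2088, 2093.

2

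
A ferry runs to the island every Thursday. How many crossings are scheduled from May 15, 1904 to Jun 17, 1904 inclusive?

5

May 15, 1904 is a Sunday.
The range spans 34 days (inclusive of both endpoints).
34 = 7 × 4 + 6, so there are 4 full weeks plus 6 extra days.
Each full week contributes one Thursday: 4 so far.
The 6 extra days are Sunday, Monday, Tuesday, Wednesday, Thursday, Friday — 1 of them qualifies.
Total: 4 + 1 = 5.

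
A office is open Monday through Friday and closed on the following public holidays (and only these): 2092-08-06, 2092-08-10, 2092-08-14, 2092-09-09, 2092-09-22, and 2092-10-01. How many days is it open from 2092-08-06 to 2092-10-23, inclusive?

52

2092-08-06 is a Wednesday.
That's 79 days from start to end, counting both.
79 = 7 × 11 + 2, so there are 11 full weeks plus 2 extra days.
Each full week contributes 5 weekdays (Mon–Fri): 11 × 5 = 55.
The 2 extra days are Wednesday, Thursday — 2 of them qualify.
Total: 55 + 2 = 57.
Holidays: 2092-08-06 (Wed); 2092-08-10 (Sun); 2092-08-14 (Thu); 2092-09-09 (Tue); 2092-09-22 (Mon); 2092-10-01 (Wed).
5 of the 6 holidays fall on weekdays; the rest are weekends and were already excluded.
Business days: 57 − 5 = 52.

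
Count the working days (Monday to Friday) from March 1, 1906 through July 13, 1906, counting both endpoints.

97 weekdays

March 1, 1906 is a Thursday.
The range spans 135 days (inclusive of both endpoints).
135 = 7 × 19 + 2, so there are 19 full weeks plus 2 extra days.
Each full week contributes 5 weekdays (Mon–Fri): 19 × 5 = 95.
The 2 extra days are Thursday, Friday — 2 of them qualify.
Total: 95 + 2 = 97.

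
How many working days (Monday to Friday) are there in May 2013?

2013-05-01 is a Wednesday.
That's 31 days from start to end, counting both.
31 = 7 × 4 + 3, so there are 4 full weeks plus 3 extra days.
Each full week contributes 5 weekdays (Mon–Fri): 4 × 5 = 20.
The 3 extra days are Wed, Thu, Fri — 3 of them qualify.
Total: 20 + 3 = 23.

23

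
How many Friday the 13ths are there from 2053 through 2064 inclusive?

19

Friday-the-13ths by year:
2053: Jun
2054: Feb, Mar, Nov
2055: Aug
2056: Oct
2057: Apr, Jul
2058: Sep, Dec
2059: Jun
2060: Feb, Aug
2061: May
2062: Jan, Oct
2063: Apr, Jul
2064: Jun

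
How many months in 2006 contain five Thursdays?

A month has five Thursdays exactly when Thursday falls within its first (length − 28) days.
Jan: 31 days, starts Sun → 5 of Sun, Mon, Tue
Feb: 28 days, starts Wed → 5 of (none)
Mar: 31 days, starts Wed → 5 of Wed, Thu, Fri ✓
Apr: 30 days, starts Sat → 5 of Sat, Sun
May: 31 days, starts Mon → 5 of Mon, Tue, Wed
Jun: 30 days, starts Thu → 5 of Thu, Fri ✓
Jul: 31 days, starts Sat → 5 of Sat, Sun, Mon
Aug: 31 days, starts Tue → 5 of Tue, Wed, Thu ✓
Sep: 30 days, starts Fri → 5 of Fri, Sat
Oct: 31 days, starts Sun → 5 of Sun, Mon, Tue
Nov: 30 days, starts Wed → 5 of Wed, Thu ✓
Dec: 31 days, starts Fri → 5 of Fri, Sat, Sun
Months with five Thursdays: Mar, Jun, Aug, Nov.

4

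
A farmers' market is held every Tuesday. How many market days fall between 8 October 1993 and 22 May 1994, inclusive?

32

8 October 1993 is a Friday.
The range spans 227 days (inclusive of both endpoints).
227 = 7 × 32 + 3, so there are 32 full weeks plus 3 extra days.
Each full week contributes one Tuesday: 32 so far.
The 3 extra days are Fri, Sat, Sun — none qualify.
Total: 32 + 0 = 32.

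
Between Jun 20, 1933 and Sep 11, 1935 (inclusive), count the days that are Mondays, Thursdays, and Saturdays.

348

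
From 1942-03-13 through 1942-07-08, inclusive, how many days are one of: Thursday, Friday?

33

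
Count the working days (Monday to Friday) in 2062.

260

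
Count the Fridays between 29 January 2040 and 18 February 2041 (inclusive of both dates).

55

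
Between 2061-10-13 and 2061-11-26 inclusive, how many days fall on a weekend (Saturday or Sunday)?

13

2061-10-13 is a Thursday.
From 2061-10-13 to 2061-11-26 is 45 days inclusive.
45 = 7 × 6 + 3, so there are 6 full weeks plus 3 extra days.
Each full week contributes 2 weekend days (Sat, Sun): 6 × 2 = 12.
The 3 extra days are Thursday, Friday, Saturday — 1 of them qualifies.
Total: 12 + 1 = 13.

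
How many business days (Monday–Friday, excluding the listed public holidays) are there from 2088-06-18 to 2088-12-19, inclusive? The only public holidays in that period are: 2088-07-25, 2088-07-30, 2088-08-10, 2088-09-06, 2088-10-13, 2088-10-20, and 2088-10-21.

125

2088-06-18 is a Friday.
From 2088-06-18 to 2088-12-19 is 185 days inclusive.
185 = 7 × 26 + 3, so there are 26 full weeks plus 3 extra days.
Each full week contributes 5 weekdays (Mon–Fri): 26 × 5 = 130.
The 3 extra days are Friday, Saturday, Sunday — 1 of them qualifies.
Total: 130 + 1 = 131.
Holidays: 2088-07-25 (Sun); 2088-07-30 (Fri); 2088-08-10 (Tue); 2088-09-06 (Mon); 2088-10-13 (Wed); 2088-10-20 (Wed); 2088-10-21 (Thu).
6 of the 7 holidays fall on weekdays; the rest are weekends and were already excluded.
Business days: 131 − 6 = 125.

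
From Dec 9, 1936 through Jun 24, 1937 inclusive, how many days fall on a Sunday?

Dec 9, 1936 is a Wednesday.
From Dec 9, 1936 to Jun 24, 1937 is 198 days inclusive.
198 = 7 × 28 + 2, so there are 28 full weeks plus 2 extra days.
Each full week contributes one Sunday: 28 so far.
The 2 extra days are Wed, Thu — none qualify.
Total: 28 + 0 = 28.

28 Sundays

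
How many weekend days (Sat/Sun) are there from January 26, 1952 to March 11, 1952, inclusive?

14

January 26, 1952 is a Saturday.
That's 46 days from start to end, counting both.
46 = 7 × 6 + 4, so there are 6 full weeks plus 4 extra days.
Each full week contributes 2 weekend days (Sat, Sun): 6 × 2 = 12.
The 4 extra days are Saturday, Sunday, Monday, Tuesday — 2 of them qualify.
Total: 12 + 2 = 14.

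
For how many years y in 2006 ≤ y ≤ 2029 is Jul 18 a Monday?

3

Day of week of July 18 in each year:
2006: Tue, 2007: Wed, 2008: Fri, 2009: Sat, 2010: Sun, 2011: Mon ✓, 2012: Wed, 2013: Thu, 2014: Fri, 2015: Sat, 2016: Mon ✓, 2017: Tue, 2018: Wed, 2019: Thu, 2020: Sat, 2021: Sun, 2022: Mon ✓, 2023: Tue, 2024: Thu, 2025: Fri, 2026: Sat, 2027: Sun, 2028: Tue, 2029: Wed
Mondays: 2011, 2016, 2022.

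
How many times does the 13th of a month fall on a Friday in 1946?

2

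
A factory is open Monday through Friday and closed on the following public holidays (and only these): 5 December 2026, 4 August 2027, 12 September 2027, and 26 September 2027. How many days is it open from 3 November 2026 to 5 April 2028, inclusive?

3 November 2026 is a Tuesday.
That's 520 days from start to end, counting both.
520 = 7 × 74 + 2, so there are 74 full weeks plus 2 extra days.
Each full week contributes 5 weekdays (Mon–Fri): 74 × 5 = 370.
The 2 extra days are Tue, Wed — 2 of them qualify.
Total: 370 + 2 = 372.
Holidays: 5 December 2026 (Sat); 4 August 2027 (Wed); 12 September 2027 (Sun); 26 September 2027 (Sun).
1 of the 4 holidays fall on weekdays; the rest are weekends and were already excluded.
Business days: 372 − 1 = 371.

371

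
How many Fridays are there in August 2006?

1 August 2006 is a Tuesday.
That's 31 days from start to end, counting both.
31 = 7 × 4 + 3, so there are 4 full weeks plus 3 extra days.
Each full week contributes one Friday: 4 so far.
The 3 extra days are Tue, Wed, Thu — none qualify.
Total: 4 + 0 = 4.

4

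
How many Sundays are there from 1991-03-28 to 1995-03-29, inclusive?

1991-03-28 is a Thursday.
The range spans 1463 days (inclusive of both endpoints).
1463 = 7 × 209, so the span is exactly 209 full weeks.
Each full week contributes one Sunday: 209 so far.

209 Sundays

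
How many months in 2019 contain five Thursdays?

4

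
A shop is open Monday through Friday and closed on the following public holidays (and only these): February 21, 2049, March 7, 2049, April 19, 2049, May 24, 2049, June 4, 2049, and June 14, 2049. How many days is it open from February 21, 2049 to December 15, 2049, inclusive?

February 21, 2049 is a Sunday.
That's 298 days from start to end, counting both.
298 = 7 × 42 + 4, so there are 42 full weeks plus 4 extra days.
Each full week contributes 5 weekdays (Mon–Fri): 42 × 5 = 210.
The 4 extra days are Sun, Mon, Tue, Wed — 3 of them qualify.
Total: 210 + 3 = 213.
Holidays: February 21, 2049 (Sun); March 7, 2049 (Sun); April 19, 2049 (Mon); May 24, 2049 (Mon); June 4, 2049 (Fri); June 14, 2049 (Mon).
4 of the 6 holidays fall on weekdays; the rest are weekends and were already excluded.
Business days: 213 − 4 = 209.

209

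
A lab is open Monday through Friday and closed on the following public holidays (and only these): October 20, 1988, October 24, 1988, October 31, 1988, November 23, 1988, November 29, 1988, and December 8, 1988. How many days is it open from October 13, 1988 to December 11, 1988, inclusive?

October 13, 1988 is a Thursday.
That's 60 days from start to end, counting both.
60 = 7 × 8 + 4, so there are 8 full weeks plus 4 extra days.
Each full week contributes 5 weekdays (Mon–Fri): 8 × 5 = 40.
The 4 extra days are Thursday, Friday, Saturday, Sunday — 2 of them qualify.
Total: 40 + 2 = 42.
Holidays: October 20, 1988 (Thu); October 24, 1988 (Mon); October 31, 1988 (Mon); November 23, 1988 (Wed); November 29, 1988 (Tue); December 8, 1988 (Thu).
All 6 holidays fall on weekdays, so subtract 6.
Business days: 42 − 6 = 36.

36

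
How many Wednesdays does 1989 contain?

52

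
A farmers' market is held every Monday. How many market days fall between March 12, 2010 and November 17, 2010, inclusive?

36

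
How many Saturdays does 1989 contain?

Jan 1, 1989 is a Sunday.
The range spans 365 days (inclusive of both endpoints).
365 = 7 × 52 + 1, so there are 52 full weeks plus 1 extra day.
Each full week contributes one Saturday: 52 so far.
The 1 extra day is Sun — none qualify.
Total: 52 + 0 = 52.

52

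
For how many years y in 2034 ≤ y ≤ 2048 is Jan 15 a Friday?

2

Day of week of January 15 in each year:
2034: Sun, 2035: Mon, 2036: Tue, 2037: Thu, 2038: Fri ✓, 2039: Sat, 2040: Sun, 2041: Tue, 2042: Wed, 2043: Thu, 2044: Fri ✓, 2045: Sun, 2046: Mon, 2047: Tue, 2048: Wed
Fridays: 2038, 2044.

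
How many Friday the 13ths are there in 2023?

2

The 13th falls on a Friday when the month's 13th has weekday Fri.
Jan 13 is Fri ✓; Feb 13 is Mon; Mar 13 is Mon; Apr 13 is Thu; May 13 is Sat; Jun 13 is Tue; Jul 13 is Thu; Aug 13 is Sun; Sep 13 is Wed; Oct 13 is Fri ✓; Nov 13 is Mon; Dec 13 is Wed.
Friday the 13ths: Jan, Oct.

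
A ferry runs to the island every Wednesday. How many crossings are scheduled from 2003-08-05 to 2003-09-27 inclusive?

2003-08-05 is a Tuesday.
From 2003-08-05 to 2003-09-27 is 54 days inclusive.
54 = 7 × 7 + 5, so there are 7 full weeks plus 5 extra days.
Each full week contributes one Wednesday: 7 so far.
The 5 extra days are Tue, Wed, Thu, Fri, Sat — 1 of them qualifies.
Total: 7 + 1 = 8.

8 Wednesdays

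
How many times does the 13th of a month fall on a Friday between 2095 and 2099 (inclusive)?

Friday-the-13ths by year:
2095: May
2096: Jan, Apr, Jul
2097: Sep, Dec
2098: Jun
2099: Feb, Mar, Nov

10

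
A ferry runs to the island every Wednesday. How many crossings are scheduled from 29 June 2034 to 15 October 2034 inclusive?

29 June 2034 is a Thursday.
That's 109 days from start to end, counting both.
109 = 7 × 15 + 4, so there are 15 full weeks plus 4 extra days.
Each full week contributes one Wednesday: 15 so far.
The 4 extra days are Thu, Fri, Sat, Sun — none qualify.
Total: 15 + 0 = 15.

15 Wednesdays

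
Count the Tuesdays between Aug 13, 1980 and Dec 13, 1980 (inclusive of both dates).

17 Tuesdays

Aug 13, 1980 is a Wednesday.
That's 123 days from start to end, counting both.
123 = 7 × 17 + 4, so there are 17 full weeks plus 4 extra days.
Each full week contributes one Tuesday: 17 so far.
The 4 extra days are Wed, Thu, Fri, Sat — none qualify.
Total: 17 + 0 = 17.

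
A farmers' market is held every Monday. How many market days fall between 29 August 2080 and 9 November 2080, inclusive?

29 August 2080 is a Thursday.
From 29 August 2080 to 9 November 2080 is 73 days inclusive.
73 = 7 × 10 + 3, so there are 10 full weeks plus 3 extra days.
Each full week contributes one Monday: 10 so far.
The 3 extra days are Thu, Fri, Sat — none qualify.
Total: 10 + 0 = 10.

10 Mondays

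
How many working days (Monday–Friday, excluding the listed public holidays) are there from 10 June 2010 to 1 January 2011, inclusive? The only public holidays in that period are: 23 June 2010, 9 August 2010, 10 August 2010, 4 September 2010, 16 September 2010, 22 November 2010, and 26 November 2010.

141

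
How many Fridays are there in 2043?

52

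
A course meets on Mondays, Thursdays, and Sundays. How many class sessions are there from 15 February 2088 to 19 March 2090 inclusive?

15 February 2088 is a Sunday.
The range spans 764 days (inclusive of both endpoints).
764 = 7 × 109 + 1, so there are 109 full weeks plus 1 extra day.
Each full week contributes 3 days from the set (Mon, Thu, Sun): 109 × 3 = 327.
The 1 extra day is Sun — 1 of them qualifies.
Total: 327 + 1 = 328.

328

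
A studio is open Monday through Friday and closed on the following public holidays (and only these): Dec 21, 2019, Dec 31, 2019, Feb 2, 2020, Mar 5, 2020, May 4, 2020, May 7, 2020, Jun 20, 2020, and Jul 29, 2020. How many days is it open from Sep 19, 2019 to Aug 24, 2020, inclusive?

Sep 19, 2019 is a Thursday.
That's 341 days from start to end, counting both.
341 = 7 × 48 + 5, so there are 48 full weeks plus 5 extra days.
Each full week contributes 5 weekdays (Mon–Fri): 48 × 5 = 240.
The 5 extra days are Thu, Fri, Sat, Sun, Mon — 3 of them qualify.
Total: 240 + 3 = 243.
Holidays: Dec 21, 2019 (Sat); Dec 31, 2019 (Tue); Feb 2, 2020 (Sun); Mar 5, 2020 (Thu); May 4, 2020 (Mon); May 7, 2020 (Thu); Jun 20, 2020 (Sat); Jul 29, 2020 (Wed).
5 of the 8 holidays fall on weekdays; the rest are weekends and were already excluded.
Business days: 243 − 5 = 238.

238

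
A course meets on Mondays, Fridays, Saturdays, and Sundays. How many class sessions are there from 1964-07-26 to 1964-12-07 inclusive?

78

1964-07-26 is a Sunday.
That's 135 days from start to end, counting both.
135 = 7 × 19 + 2, so there are 19 full weeks plus 2 extra days.
Each full week contributes 4 days from the set (Mon, Fri, Sat, Sun): 19 × 4 = 76.
The 2 extra days are Sunday, Monday — 2 of them qualify.
Total: 76 + 2 = 78.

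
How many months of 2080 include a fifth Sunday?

4

A month has five Sundays exactly when Sunday falls within its first (length − 28) days.
Jan: 31 days, starts Mon → 5 of Mon, Tue, Wed
Feb: 29 days, starts Thu → 5 of Thu
Mar: 31 days, starts Fri → 5 of Fri, Sat, Sun ✓
Apr: 30 days, starts Mon → 5 of Mon, Tue
May: 31 days, starts Wed → 5 of Wed, Thu, Fri
Jun: 30 days, starts Sat → 5 of Sat, Sun ✓
Jul: 31 days, starts Mon → 5 of Mon, Tue, Wed
Aug: 31 days, starts Thu → 5 of Thu, Fri, Sat
Sep: 30 days, starts Sun → 5 of Sun, Mon ✓
Oct: 31 days, starts Tue → 5 of Tue, Wed, Thu
Nov: 30 days, starts Fri → 5 of Fri, Sat
Dec: 31 days, starts Sun → 5 of Sun, Mon, Tue ✓
Months with five Sundays: Mar, Jun, Sep, Dec.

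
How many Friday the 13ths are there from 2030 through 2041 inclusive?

21

Friday-the-13ths by year:
2030: Sep, Dec
2031: Jun
2032: Feb, Aug
2033: May
2034: Jan, Oct
2035: Apr, Jul
2036: Jun
2037: Feb, Mar, Nov
2038: Aug
2039: May
2040: Jan, Apr, Jul
2041: Sep, Dec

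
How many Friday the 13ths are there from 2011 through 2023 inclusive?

23

Friday-the-13ths by year:
2011: May
2012: Jan, Apr, Jul
2013: Sep, Dec
2014: Jun
2015: Feb, Mar, Nov
2016: May
2017: Jan, Oct
2018: Apr, Jul
2019: Sep, Dec
2020: Mar, Nov
2021: Aug
2022: May
2023: Jan, Oct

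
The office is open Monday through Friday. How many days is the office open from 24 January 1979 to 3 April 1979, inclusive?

50 weekdays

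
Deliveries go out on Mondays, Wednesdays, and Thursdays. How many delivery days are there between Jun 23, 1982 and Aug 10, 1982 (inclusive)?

Jun 23, 1982 is a Wednesday.
That's 49 days from start to end, counting both.
49 = 7 × 7, so the span is exactly 7 full weeks.
Each full week contributes 3 days from the set (Mon, Wed, Thu): 7 × 3 = 21.
Total: 21.

21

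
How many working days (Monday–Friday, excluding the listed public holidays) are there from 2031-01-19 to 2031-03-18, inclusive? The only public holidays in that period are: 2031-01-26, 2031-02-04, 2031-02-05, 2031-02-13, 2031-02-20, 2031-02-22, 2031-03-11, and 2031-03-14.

2031-01-19 is a Sunday.
That's 59 days from start to end, counting both.
59 = 7 × 8 + 3, so there are 8 full weeks plus 3 extra days.
Each full week contributes 5 weekdays (Mon–Fri): 8 × 5 = 40.
The 3 extra days are Sun, Mon, Tue — 2 of them qualify.
Total: 40 + 2 = 42.
Holidays: 2031-01-26 (Sun); 2031-02-04 (Tue); 2031-02-05 (Wed); 2031-02-13 (Thu); 2031-02-20 (Thu); 2031-02-22 (Sat); 2031-03-11 (Tue); 2031-03-14 (Fri).
6 of the 8 holidays fall on weekdays; the rest are weekends and were already excluded.
Business days: 42 − 6 = 36.

36 working days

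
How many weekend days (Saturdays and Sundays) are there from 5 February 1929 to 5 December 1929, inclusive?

5 February 1929 is a Tuesday.
That's 304 days from start to end, counting both.
304 = 7 × 43 + 3, so there are 43 full weeks plus 3 extra days.
Each full week contributes 2 weekend days (Sat, Sun): 43 × 2 = 86.
The 3 extra days are Tue, Wed, Thu — none qualify.
Total: 86 + 0 = 86.

86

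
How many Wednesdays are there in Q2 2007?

13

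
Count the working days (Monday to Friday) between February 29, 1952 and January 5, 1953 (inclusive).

222 weekdays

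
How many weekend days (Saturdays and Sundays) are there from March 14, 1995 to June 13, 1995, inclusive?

March 14, 1995 is a Tuesday.
That's 92 days from start to end, counting both.
92 = 7 × 13 + 1, so there are 13 full weeks plus 1 extra day.
Each full week contributes 2 weekend days (Sat, Sun): 13 × 2 = 26.
The 1 extra day is Tue — none qualify.
Total: 26 + 0 = 26.

26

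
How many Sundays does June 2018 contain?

4

2018-06-01 is a Friday.
That's 30 days from start to end, counting both.
30 = 7 × 4 + 2, so there are 4 full weeks plus 2 extra days.
Each full week contributes one Sunday: 4 so far.
The 2 extra days are Fri, Sat — none qualify.
Total: 4 + 0 = 4.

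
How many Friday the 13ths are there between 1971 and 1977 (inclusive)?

Friday-the-13ths by year:
1971: Aug
1972: Oct
1973: Apr, Jul
1974: Sep, Dec
1975: Jun
1976: Feb, Aug
1977: May

10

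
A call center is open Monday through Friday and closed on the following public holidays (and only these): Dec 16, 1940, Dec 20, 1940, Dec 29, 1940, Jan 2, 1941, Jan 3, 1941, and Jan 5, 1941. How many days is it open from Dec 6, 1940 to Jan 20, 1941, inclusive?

Dec 6, 1940 is a Friday.
That's 46 days from start to end, counting both.
46 = 7 × 6 + 4, so there are 6 full weeks plus 4 extra days.
Each full week contributes 5 weekdays (Mon–Fri): 6 × 5 = 30.
The 4 extra days are Friday, Saturday, Sunday, Monday — 2 of them qualify.
Total: 30 + 2 = 32.
Holidays: Dec 16, 1940 (Mon); Dec 20, 1940 (Fri); Dec 29, 1940 (Sun); Jan 2, 1941 (Thu); Jan 3, 1941 (Fri); Jan 5, 1941 (Sun).
4 of the 6 holidays fall on weekdays; the rest are weekends and were already excluded.
Business days: 32 − 4 = 28.

28 business days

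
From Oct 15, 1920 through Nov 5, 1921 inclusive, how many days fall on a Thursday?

Oct 15, 1920 is a Friday.
From Oct 15, 1920 to Nov 5, 1921 is 387 days inclusive.
387 = 7 × 55 + 2, so there are 55 full weeks plus 2 extra days.
Each full week contributes one Thursday: 55 so far.
The 2 extra days are Fri, Sat — none qualify.
Total: 55 + 0 = 55.

55 Thursdays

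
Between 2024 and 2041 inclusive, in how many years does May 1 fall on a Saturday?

3

Day of week of May 1 in each year:
2024: Wed, 2025: Thu, 2026: Fri, 2027: Sat ✓, 2028: Mon, 2029: Tue, 2030: Wed, 2031: Thu, 2032: Sat ✓, 2033: Sun, 2034: Mon, 2035: Tue, 2036: Thu, 2037: Fri, 2038: Sat ✓, 2039: Sun, 2040: Tue, 2041: Wed
Saturdays: 2027, 2032, 2038.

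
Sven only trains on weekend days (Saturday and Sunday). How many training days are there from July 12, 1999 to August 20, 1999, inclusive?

July 12, 1999 is a Monday.
The range spans 40 days (inclusive of both endpoints).
40 = 7 × 5 + 5, so there are 5 full weeks plus 5 extra days.
Each full week contributes 2 weekend days (Sat, Sun): 5 × 2 = 10.
The 5 extra days are Mon, Tue, Wed, Thu, Fri — none qualify.
Total: 10 + 0 = 10.

10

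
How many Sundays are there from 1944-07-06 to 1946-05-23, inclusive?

1944-07-06 is a Thursday.
The range spans 687 days (inclusive of both endpoints).
687 = 7 × 98 + 1, so there are 98 full weeks plus 1 extra day.
Each full week contributes one Sunday: 98 so far.
The 1 extra day is Thursday — none qualify.
Total: 98 + 0 = 98.

98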